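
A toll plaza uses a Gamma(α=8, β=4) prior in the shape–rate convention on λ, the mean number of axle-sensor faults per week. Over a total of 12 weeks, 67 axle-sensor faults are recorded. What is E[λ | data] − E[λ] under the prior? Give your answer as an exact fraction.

Total count 67 over total exposure 12 weeks.
Conjugate update: add total count to the shape and total exposure to the rate, giving Gamma(75, 16).
Posterior mean = 75/16 = 75/16; prior mean = 8/4 = 2. Difference = 75/16 − 2 = 43/16.

43/16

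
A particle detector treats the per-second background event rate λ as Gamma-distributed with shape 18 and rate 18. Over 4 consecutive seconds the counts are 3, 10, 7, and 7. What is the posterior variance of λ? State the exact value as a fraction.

Total count: 3 + 10 + 7 + 7 = 27.
Total exposure: 4 seconds.
Gamma(α, β) with Poisson data over total exposure Σt gives posterior Gamma(α+Σx, β+Σt) = Gamma(45, 22).
Posterior variance = α'/β'² = 45/484.

45/484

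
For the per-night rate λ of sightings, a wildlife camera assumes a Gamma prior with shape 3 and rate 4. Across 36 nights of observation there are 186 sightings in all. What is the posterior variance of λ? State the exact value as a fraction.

Total count 186 over total exposure 36 nights.
Conjugate update: add total count to the shape and total exposure to the rate, giving Gamma(189, 40).
Posterior variance = α'/β'² = 189/1600.

189/1600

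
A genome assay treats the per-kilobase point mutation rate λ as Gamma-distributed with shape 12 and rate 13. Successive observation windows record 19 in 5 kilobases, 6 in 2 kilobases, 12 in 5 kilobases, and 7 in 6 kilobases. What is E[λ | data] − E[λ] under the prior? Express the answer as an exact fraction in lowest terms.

356/403

Total count: 19 + 6 + 12 + 7 = 44.
Total exposure: 5 + 2 + 5 + 6 = 18 kilobases.
The Gamma prior is conjugate for the Poisson rate, so λ | data ~ Gamma(12+44, 13+18) = Gamma(56, 31).
Posterior mean = 56/31 = 56/31; prior mean = 12/13 = 12/13. Difference = 56/31 − 12/13 = 356/403.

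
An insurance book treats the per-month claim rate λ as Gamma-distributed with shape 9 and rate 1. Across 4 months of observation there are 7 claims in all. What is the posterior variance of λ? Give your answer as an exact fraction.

Total count 7 over total exposure 4 months.
Posterior: α' = 9 + 7 = 16, β' = 1 + 4 = 5.
Posterior variance = α'/β'² = 16/25.

16/25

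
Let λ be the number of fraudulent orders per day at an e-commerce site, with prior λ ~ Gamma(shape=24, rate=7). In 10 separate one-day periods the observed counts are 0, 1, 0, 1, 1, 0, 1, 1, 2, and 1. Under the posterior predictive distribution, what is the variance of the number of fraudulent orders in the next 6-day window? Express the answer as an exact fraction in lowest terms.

4416/289

Total count: 0 + 1 + 0 + 1 + 1 + 0 + 1 + 1 + 2 + 1 = 8.
Total exposure: 10 days.
Conjugate update: add total count to the shape and total exposure to the rate, giving Gamma(32, 17).
The posterior predictive for a window of length T is Negative Binomial with variance T·α'·(β'+T)/β'² = 6·32·23/289 = 4416/289.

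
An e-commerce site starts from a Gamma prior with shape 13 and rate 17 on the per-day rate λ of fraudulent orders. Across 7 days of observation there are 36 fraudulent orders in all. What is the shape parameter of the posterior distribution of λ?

49

Total count 36 over total exposure 7 days.
Gamma(α, β) with Poisson data over total exposure Σt gives posterior Gamma(α+Σx, β+Σt) = Gamma(49, 24).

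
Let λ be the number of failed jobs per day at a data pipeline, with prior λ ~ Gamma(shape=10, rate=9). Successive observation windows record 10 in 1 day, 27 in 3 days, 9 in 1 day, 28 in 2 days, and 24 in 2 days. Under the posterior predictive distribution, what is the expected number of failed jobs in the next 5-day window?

Total count: 10 + 27 + 9 + 28 + 24 = 98.
Total exposure: 1 + 3 + 1 + 2 + 2 = 9 days.
Conjugate update: add total count to the shape and total exposure to the rate, giving Gamma(108, 18).
Predictive mean over a 5-day window = T·E[λ|data] = 5·108/18 = 30.

30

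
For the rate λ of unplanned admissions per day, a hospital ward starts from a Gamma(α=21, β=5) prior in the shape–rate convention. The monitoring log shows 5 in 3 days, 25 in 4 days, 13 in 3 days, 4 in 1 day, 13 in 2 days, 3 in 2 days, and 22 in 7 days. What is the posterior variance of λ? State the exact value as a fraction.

106/729

Total count: 5 + 25 + 13 + 4 + 13 + 3 + 22 = 85.
Total exposure: 3 + 4 + 3 + 1 + 2 + 2 + 7 = 22 days.
Conjugate update: add total count to the shape and total exposure to the rate, giving Gamma(106, 27).
Posterior variance = α'/β'² = 106/729.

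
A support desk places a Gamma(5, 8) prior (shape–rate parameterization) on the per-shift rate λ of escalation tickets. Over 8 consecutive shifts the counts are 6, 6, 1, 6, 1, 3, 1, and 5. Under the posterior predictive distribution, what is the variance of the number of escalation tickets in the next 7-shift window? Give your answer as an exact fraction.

2737/128

Total count: 6 + 6 + 1 + 6 + 1 + 3 + 1 + 5 = 29.
Total exposure: 8 shifts.
The Gamma prior is conjugate for the Poisson rate, so λ | data ~ Gamma(5+29, 8+8) = Gamma(34, 16).
The posterior predictive for a window of length T is Negative Binomial with variance T·α'·(β'+T)/β'² = 7·34·23/256 = 2737/128.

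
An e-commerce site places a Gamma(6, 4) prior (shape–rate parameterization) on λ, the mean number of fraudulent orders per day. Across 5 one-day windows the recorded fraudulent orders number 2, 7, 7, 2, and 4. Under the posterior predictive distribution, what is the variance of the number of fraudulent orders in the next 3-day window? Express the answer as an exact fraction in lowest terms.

Total count: 2 + 7 + 7 + 2 + 4 = 22.
Total exposure: 5 days.
The Gamma prior is conjugate for the Poisson rate, so λ | data ~ Gamma(6+22, 4+5) = Gamma(28, 9).
The posterior predictive for a window of length T is Negative Binomial with variance T·α'·(β'+T)/β'² = 3·28·12/81 = 112/9.

112/9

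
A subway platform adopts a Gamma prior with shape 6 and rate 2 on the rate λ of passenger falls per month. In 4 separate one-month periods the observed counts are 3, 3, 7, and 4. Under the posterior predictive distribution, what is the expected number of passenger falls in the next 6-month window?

23

Total count: 3 + 3 + 7 + 4 = 17.
Total exposure: 4 months.
Posterior: α' = 6 + 17 = 23, β' = 2 + 4 = 6.
Predictive mean over a 6-month window = T·E[λ|data] = 6·23/6 = 23.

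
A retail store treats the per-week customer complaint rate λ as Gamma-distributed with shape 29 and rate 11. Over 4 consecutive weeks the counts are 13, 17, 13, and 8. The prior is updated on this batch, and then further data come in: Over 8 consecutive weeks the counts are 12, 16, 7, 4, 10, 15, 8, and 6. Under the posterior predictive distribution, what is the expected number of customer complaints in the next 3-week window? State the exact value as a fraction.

474/23

Total count: 13 + 17 + 13 + 8 = 51.
Total exposure: 4 weeks.
After the first batch: Gamma(29 + 51, 11 + 4) = Gamma(80, 15).
Total count: 12 + 16 + 7 + 4 + 10 + 15 + 8 + 6 = 78.
Total exposure: 8 weeks.
After the second batch: Gamma(80 + 78, 15 + 8) = Gamma(158, 23).
Predictive mean over a 3-week window = T·E[λ|data] = 3·158/23 = 474/23.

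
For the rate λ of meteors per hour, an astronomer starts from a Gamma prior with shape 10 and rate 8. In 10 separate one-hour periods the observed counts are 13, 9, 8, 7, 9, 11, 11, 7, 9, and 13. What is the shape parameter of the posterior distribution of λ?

Total count: 13 + 9 + 8 + 7 + 9 + 11 + 11 + 7 + 9 + 13 = 97.
Total exposure: 10 hours.
By Gamma–Poisson conjugacy, the posterior is Gamma(α + Σx, β + Σt) = Gamma(10 + 97, 8 + 10) = Gamma(107, 18).

107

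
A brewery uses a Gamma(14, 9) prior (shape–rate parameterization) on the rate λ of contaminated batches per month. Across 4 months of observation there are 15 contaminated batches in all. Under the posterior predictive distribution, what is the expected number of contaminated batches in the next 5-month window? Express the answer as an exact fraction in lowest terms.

Total count 15 over total exposure 4 months.
Posterior: α' = 14 + 15 = 29, β' = 9 + 4 = 13.
Predictive mean over a 5-month window = T·E[λ|data] = 5·29/13 = 145/13.

145/13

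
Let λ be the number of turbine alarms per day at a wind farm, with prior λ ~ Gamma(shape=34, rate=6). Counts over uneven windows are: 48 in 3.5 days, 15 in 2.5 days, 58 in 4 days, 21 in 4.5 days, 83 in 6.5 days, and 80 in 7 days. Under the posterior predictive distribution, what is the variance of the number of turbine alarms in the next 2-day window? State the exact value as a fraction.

6102/289

Total count: 48 + 15 + 58 + 21 + 83 + 80 = 305.
Total exposure: 3.5 + 2.5 + 4 + 4.5 + 6.5 + 7 = 28 days.
Posterior: α' = 34 + 305 = 339, β' = 6 + 28 = 34.
The posterior predictive for a window of length T is Negative Binomial with variance T·α'·(β'+T)/β'² = 2·339·36/1156 = 6102/289.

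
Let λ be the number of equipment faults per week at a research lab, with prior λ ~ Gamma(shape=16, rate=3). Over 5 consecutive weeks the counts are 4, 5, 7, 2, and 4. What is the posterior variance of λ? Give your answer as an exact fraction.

Total count: 4 + 5 + 7 + 2 + 4 = 22.
Total exposure: 5 weeks.
By Gamma–Poisson conjugacy, the posterior is Gamma(α + Σx, β + Σt) = Gamma(16 + 22, 3 + 5) = Gamma(38, 8).
Posterior variance = α'/β'² = 38/64 = 19/32.

19/32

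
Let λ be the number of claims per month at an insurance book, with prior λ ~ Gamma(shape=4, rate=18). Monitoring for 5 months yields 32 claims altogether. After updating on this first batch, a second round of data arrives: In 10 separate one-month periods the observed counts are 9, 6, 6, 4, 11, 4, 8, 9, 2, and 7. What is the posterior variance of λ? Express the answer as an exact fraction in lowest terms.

Total count 32 over total exposure 5 months.
After the first batch: Gamma(4 + 32, 18 + 5) = Gamma(36, 23).
Total count: 9 + 6 + 6 + 4 + 11 + 4 + 8 + 9 + 2 + 7 = 66.
Total exposure: 10 months.
After the second batch: Gamma(36 + 66, 23 + 10) = Gamma(102, 33).
Posterior variance = α'/β'² = 102/1089 = 34/363.

34/363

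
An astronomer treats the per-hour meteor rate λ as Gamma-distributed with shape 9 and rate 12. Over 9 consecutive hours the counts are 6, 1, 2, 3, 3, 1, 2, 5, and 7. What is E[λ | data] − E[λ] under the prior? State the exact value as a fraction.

31/28

Total count: 6 + 1 + 2 + 3 + 3 + 1 + 2 + 5 + 7 = 30.
Total exposure: 9 hours.
Conjugate update: add total count to the shape and total exposure to the rate, giving Gamma(39, 21).
Posterior mean = 39/21 = 13/7; prior mean = 9/12 = 3/4. Difference = 13/7 − 3/4 = 31/28.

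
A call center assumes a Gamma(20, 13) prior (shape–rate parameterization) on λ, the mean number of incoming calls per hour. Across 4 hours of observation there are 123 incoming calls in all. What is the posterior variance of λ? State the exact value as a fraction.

Total count 123 over total exposure 4 hours.
Gamma(α, β) with Poisson data over total exposure Σt gives posterior Gamma(α+Σx, β+Σt) = Gamma(143, 17).
Posterior variance = α'/β'² = 143/289.

143/289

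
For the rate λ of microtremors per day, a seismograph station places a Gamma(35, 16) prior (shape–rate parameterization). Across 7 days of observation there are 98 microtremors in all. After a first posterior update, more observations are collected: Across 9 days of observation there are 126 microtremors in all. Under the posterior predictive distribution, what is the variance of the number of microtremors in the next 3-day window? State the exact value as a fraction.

27195/1024

Total count 98 over total exposure 7 days.
After the first batch: Gamma(35 + 98, 16 + 7) = Gamma(133, 23).
Total count 126 over total exposure 9 days.
After the second batch: Gamma(133 + 126, 23 + 9) = Gamma(259, 32).
The posterior predictive for a window of length T is Negative Binomial with variance T·α'·(β'+T)/β'² = 3·259·35/1024 = 27195/1024.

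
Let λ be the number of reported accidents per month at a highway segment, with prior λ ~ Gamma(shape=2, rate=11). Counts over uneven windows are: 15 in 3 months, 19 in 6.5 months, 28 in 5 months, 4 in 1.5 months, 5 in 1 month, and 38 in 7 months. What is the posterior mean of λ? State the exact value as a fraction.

Total count: 15 + 19 + 28 + 4 + 5 + 38 = 109.
Total exposure: 3 + 6.5 + 5 + 1.5 + 1 + 7 = 24 months.
Conjugate update: add total count to the shape and total exposure to the rate, giving Gamma(111, 35).
Posterior mean = α'/β' = 111/35.

111/35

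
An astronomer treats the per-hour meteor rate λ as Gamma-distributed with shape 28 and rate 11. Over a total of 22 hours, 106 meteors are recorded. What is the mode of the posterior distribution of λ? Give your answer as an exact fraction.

133/33

Total count 106 over total exposure 22 hours.
Conjugate update: add total count to the shape and total exposure to the rate, giving Gamma(134, 33).
Posterior mode = (α'−1)/β' = 133/33.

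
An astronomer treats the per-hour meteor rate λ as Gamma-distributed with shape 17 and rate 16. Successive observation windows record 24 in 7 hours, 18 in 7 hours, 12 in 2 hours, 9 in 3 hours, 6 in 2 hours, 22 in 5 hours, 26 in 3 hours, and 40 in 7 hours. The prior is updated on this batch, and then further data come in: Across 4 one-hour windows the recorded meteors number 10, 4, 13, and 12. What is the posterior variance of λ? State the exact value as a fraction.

Total count: 24 + 18 + 12 + 9 + 6 + 22 + 26 + 40 = 157.
Total exposure: 7 + 7 + 2 + 3 + 2 + 5 + 3 + 7 = 36 hours.
After the first batch: Gamma(17 + 157, 16 + 36) = Gamma(174, 52).
Total count: 10 + 4 + 13 + 12 = 39.
Total exposure: 4 hours.
After the second batch: Gamma(174 + 39, 52 + 4) = Gamma(213, 56).
Posterior variance = α'/β'² = 213/3136.

213/3136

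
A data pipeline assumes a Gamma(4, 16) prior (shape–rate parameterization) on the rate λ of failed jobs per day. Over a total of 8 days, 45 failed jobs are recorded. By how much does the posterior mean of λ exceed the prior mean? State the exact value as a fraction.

Total count 45 over total exposure 8 days.
Posterior: α' = 4 + 45 = 49, β' = 16 + 8 = 24.
Posterior mean = 49/24 = 49/24; prior mean = 4/16 = 1/4. Difference = 49/24 − 1/4 = 43/24.

43/24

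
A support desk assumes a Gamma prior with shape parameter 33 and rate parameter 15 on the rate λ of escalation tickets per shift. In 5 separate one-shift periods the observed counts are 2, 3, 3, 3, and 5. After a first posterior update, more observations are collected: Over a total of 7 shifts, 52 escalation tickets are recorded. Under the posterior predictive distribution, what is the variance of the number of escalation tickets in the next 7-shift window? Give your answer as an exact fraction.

24038/729

Total count: 2 + 3 + 3 + 3 + 5 = 16.
Total exposure: 5 shifts.
After the first batch: Gamma(33 + 16, 15 + 5) = Gamma(49, 20).
Total count 52 over total exposure 7 shifts.
After the second batch: Gamma(49 + 52, 20 + 7) = Gamma(101, 27).
The posterior predictive for a window of length T is Negative Binomial with variance T·α'·(β'+T)/β'² = 7·101·34/729 = 24038/729.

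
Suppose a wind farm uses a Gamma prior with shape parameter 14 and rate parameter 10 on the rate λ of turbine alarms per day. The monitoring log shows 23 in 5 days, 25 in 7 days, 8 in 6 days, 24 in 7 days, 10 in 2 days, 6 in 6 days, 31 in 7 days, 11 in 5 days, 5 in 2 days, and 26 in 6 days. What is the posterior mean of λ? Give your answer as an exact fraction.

61/21

Total count: 23 + 25 + 8 + 24 + 10 + 6 + 31 + 11 + 5 + 26 = 169.
Total exposure: 5 + 7 + 6 + 7 + 2 + 6 + 7 + 5 + 2 + 6 = 53 days.
Posterior: α' = 14 + 169 = 183, β' = 10 + 53 = 63.
Posterior mean = α'/β' = 183/63 = 61/21.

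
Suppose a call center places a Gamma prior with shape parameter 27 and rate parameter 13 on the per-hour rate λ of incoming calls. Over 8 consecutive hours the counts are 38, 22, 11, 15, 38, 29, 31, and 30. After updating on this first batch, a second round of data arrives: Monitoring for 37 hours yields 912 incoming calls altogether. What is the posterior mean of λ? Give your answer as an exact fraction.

Total count: 38 + 22 + 11 + 15 + 38 + 29 + 31 + 30 = 214.
Total exposure: 8 hours.
After the first batch: Gamma(27 + 214, 13 + 8) = Gamma(241, 21).
Total count 912 over total exposure 37 hours.
After the second batch: Gamma(241 + 912, 21 + 37) = Gamma(1153, 58).
Posterior mean = α'/β' = 1153/58.

1153/58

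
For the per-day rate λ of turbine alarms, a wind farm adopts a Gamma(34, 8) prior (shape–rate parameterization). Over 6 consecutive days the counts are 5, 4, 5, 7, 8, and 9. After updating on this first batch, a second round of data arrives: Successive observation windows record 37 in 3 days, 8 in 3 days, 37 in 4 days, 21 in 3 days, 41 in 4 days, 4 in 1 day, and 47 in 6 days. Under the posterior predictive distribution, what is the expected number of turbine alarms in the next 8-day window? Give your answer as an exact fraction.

Total count: 5 + 4 + 5 + 7 + 8 + 9 = 38.
Total exposure: 6 days.
After the first batch: Gamma(34 + 38, 8 + 6) = Gamma(72, 14).
Total count: 37 + 8 + 37 + 21 + 41 + 4 + 47 = 195.
Total exposure: 3 + 3 + 4 + 3 + 4 + 1 + 6 = 24 days.
After the second batch: Gamma(72 + 195, 14 + 24) = Gamma(267, 38).
Predictive mean over an 8-day window = T·E[λ|data] = 8·267/38 = 1068/19.

1068/19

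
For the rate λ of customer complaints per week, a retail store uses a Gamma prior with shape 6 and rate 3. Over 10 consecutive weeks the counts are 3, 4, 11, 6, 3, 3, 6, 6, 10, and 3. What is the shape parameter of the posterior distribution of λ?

Total count: 3 + 4 + 11 + 6 + 3 + 3 + 6 + 6 + 10 + 3 = 55.
Total exposure: 10 weeks.
Posterior: α' = 6 + 55 = 61, β' = 3 + 10 = 13.

61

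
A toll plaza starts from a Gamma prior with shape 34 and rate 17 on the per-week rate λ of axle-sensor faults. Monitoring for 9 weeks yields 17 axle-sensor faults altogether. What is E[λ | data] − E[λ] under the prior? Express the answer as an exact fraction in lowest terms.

-1/26

Total count 17 over total exposure 9 weeks.
By Gamma–Poisson conjugacy, the posterior is Gamma(α + Σx, β + Σt) = Gamma(34 + 17, 17 + 9) = Gamma(51, 26).
Posterior mean = 51/26 = 51/26; prior mean = 34/17 = 2. Difference = 51/26 − 2 = -1/26.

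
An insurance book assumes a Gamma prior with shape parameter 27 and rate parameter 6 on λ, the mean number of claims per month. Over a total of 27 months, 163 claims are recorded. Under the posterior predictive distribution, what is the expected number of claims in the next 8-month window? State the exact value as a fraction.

1520/33

Total count 163 over total exposure 27 months.
By Gamma–Poisson conjugacy, the posterior is Gamma(α + Σx, β + Σt) = Gamma(27 + 163, 6 + 27) = Gamma(190, 33).
Predictive mean over an 8-month window = T·E[λ|data] = 8·190/33 = 1520/33.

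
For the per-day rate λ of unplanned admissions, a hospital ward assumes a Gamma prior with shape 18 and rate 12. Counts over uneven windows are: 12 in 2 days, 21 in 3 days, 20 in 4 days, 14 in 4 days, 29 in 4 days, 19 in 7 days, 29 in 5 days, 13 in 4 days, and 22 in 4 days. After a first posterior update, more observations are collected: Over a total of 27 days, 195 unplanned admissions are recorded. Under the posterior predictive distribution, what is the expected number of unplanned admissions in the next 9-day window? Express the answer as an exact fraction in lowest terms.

Total count: 12 + 21 + 20 + 14 + 29 + 19 + 29 + 13 + 22 = 179.
Total exposure: 2 + 3 + 4 + 4 + 4 + 7 + 5 + 4 + 4 = 37 days.
After the first batch: Gamma(18 + 179, 12 + 37) = Gamma(197, 49).
Total count 195 over total exposure 27 days.
After the second batch: Gamma(197 + 195, 49 + 27) = Gamma(392, 76).
Predictive mean over a 9-day window = T·E[λ|data] = 9·392/76 = 882/19.

882/19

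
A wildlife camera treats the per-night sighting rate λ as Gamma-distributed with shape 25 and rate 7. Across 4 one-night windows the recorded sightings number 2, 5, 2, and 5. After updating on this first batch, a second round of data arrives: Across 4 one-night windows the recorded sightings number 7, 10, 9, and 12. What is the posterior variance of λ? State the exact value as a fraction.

Total count: 2 + 5 + 2 + 5 = 14.
Total exposure: 4 nights.
After the first batch: Gamma(25 + 14, 7 + 4) = Gamma(39, 11).
Total count: 7 + 10 + 9 + 12 = 38.
Total exposure: 4 nights.
After the second batch: Gamma(39 + 38, 11 + 4) = Gamma(77, 15).
Posterior variance = α'/β'² = 77/225.

77/225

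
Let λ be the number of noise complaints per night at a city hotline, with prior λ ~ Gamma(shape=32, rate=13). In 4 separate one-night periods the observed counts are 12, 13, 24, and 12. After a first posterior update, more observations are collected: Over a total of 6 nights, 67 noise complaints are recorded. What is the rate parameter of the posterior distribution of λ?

Total count: 12 + 13 + 24 + 12 = 61.
Total exposure: 4 nights.
After the first batch: Gamma(32 + 61, 13 + 4) = Gamma(93, 17).
Total count 67 over total exposure 6 nights.
After the second batch: Gamma(93 + 67, 17 + 6) = Gamma(160, 23).

23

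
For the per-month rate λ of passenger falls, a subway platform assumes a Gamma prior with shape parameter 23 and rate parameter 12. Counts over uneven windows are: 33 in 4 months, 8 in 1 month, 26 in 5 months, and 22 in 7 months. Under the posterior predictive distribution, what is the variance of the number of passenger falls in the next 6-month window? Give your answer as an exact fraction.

23520/841

Total count: 33 + 8 + 26 + 22 = 89.
Total exposure: 4 + 1 + 5 + 7 = 17 months.
Conjugate update: add total count to the shape and total exposure to the rate, giving Gamma(112, 29).
The posterior predictive for a window of length T is Negative Binomial with variance T·α'·(β'+T)/β'² = 6·112·35/841 = 23520/841.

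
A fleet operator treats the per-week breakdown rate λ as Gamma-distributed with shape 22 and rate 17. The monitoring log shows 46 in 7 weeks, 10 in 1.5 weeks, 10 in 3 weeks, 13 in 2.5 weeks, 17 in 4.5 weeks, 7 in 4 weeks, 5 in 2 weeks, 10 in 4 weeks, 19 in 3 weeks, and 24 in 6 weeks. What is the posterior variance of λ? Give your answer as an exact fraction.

Total count: 46 + 10 + 10 + 13 + 17 + 7 + 5 + 10 + 19 + 24 = 161.
Total exposure: 7 + 1.5 + 3 + 2.5 + 4.5 + 4 + 2 + 4 + 3 + 6 = 37.5 weeks.
Conjugate update: add total count to the shape and total exposure to the rate, giving Gamma(183, 109/2).
Posterior variance = α'/β'² = 183/(11881/4) = 732/11881.

732/11881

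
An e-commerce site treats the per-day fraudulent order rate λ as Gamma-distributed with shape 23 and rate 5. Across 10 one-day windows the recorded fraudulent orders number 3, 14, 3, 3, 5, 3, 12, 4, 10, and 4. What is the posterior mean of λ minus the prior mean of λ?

Total count: 3 + 14 + 3 + 3 + 5 + 3 + 12 + 4 + 10 + 4 = 61.
Total exposure: 10 days.
Conjugate update: add total count to the shape and total exposure to the rate, giving Gamma(84, 15).
Posterior mean = 84/15 = 28/5; prior mean = 23/5 = 23/5. Difference = 28/5 − 23/5 = 1.

1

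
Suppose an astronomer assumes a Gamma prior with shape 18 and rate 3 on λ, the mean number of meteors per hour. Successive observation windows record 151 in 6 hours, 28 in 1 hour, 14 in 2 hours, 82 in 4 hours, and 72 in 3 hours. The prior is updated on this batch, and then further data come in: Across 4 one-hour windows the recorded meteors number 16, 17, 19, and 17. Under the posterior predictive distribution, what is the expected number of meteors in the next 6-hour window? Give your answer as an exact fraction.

2604/23

Total count: 151 + 28 + 14 + 82 + 72 = 347.
Total exposure: 6 + 1 + 2 + 4 + 3 = 16 hours.
After the first batch: Gamma(18 + 347, 3 + 16) = Gamma(365, 19).
Total count: 16 + 17 + 19 + 17 = 69.
Total exposure: 4 hours.
After the second batch: Gamma(365 + 69, 19 + 4) = Gamma(434, 23).
Predictive mean over a 6-hour window = T·E[λ|data] = 6·434/23 = 2604/23.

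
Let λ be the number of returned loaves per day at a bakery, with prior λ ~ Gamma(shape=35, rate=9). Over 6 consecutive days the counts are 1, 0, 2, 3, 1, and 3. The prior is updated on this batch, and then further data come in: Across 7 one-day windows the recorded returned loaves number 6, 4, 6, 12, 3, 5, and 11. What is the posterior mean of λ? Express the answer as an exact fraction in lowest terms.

46/11

Total count: 1 + 0 + 2 + 3 + 1 + 3 = 10.
Total exposure: 6 days.
After the first batch: Gamma(35 + 10, 9 + 6) = Gamma(45, 15).
Total count: 6 + 4 + 6 + 12 + 3 + 5 + 11 = 47.
Total exposure: 7 days.
After the second batch: Gamma(45 + 47, 15 + 7) = Gamma(92, 22).
Posterior mean = α'/β' = 92/22 = 46/11.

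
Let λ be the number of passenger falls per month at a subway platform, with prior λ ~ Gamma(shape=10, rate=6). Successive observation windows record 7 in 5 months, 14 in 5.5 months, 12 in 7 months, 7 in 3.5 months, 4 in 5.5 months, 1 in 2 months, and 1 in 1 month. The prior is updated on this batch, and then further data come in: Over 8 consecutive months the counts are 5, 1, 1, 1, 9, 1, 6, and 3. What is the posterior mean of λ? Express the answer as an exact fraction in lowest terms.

166/87

Total count: 7 + 14 + 12 + 7 + 4 + 1 + 1 = 46.
Total exposure: 5 + 5.5 + 7 + 3.5 + 5.5 + 2 + 1 = 29.5 months.
After the first batch: Gamma(10 + 46, 6 + 29.5) = Gamma(56, 71/2).
Total count: 5 + 1 + 1 + 1 + 9 + 1 + 6 + 3 = 27.
Total exposure: 8 months.
After the second batch: Gamma(56 + 27, 71/2 + 8) = Gamma(83, 87/2).
Posterior mean = α'/β' = 83/(87/2) = 166/87.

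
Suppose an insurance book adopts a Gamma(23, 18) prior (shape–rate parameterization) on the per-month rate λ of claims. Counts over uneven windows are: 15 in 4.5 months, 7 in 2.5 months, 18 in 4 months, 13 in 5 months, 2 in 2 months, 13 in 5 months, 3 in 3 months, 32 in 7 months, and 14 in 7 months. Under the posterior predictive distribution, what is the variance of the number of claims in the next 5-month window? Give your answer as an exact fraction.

11025/841

Total count: 15 + 7 + 18 + 13 + 2 + 13 + 3 + 32 + 14 = 117.
Total exposure: 4.5 + 2.5 + 4 + 5 + 2 + 5 + 3 + 7 + 7 = 40 months.
Gamma(α, β) with Poisson data over total exposure Σt gives posterior Gamma(α+Σx, β+Σt) = Gamma(140, 58).
The posterior predictive for a window of length T is Negative Binomial with variance T·α'·(β'+T)/β'² = 5·140·63/3364 = 11025/841.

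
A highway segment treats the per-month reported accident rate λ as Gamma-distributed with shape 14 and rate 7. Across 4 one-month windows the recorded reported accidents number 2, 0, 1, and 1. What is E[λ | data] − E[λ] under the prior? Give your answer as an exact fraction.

Total count: 2 + 0 + 1 + 1 = 4.
Total exposure: 4 months.
Posterior: α' = 14 + 4 = 18, β' = 7 + 4 = 11.
Posterior mean = 18/11 = 18/11; prior mean = 14/7 = 2. Difference = 18/11 − 2 = -4/11.

-4/11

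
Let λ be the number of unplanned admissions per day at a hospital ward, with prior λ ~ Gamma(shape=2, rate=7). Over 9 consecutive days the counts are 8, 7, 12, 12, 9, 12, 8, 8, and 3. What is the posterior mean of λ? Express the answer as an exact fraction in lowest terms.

Total count: 8 + 7 + 12 + 12 + 9 + 12 + 8 + 8 + 3 = 79.
Total exposure: 9 days.
Conjugate update: add total count to the shape and total exposure to the rate, giving Gamma(81, 16).
Posterior mean = α'/β' = 81/16.

81/16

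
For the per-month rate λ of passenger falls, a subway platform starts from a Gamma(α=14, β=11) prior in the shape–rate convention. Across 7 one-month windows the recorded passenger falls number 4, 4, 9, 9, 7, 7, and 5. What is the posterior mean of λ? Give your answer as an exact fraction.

Total count: 4 + 4 + 9 + 9 + 7 + 7 + 5 = 45.
Total exposure: 7 months.
Gamma(α, β) with Poisson data over total exposure Σt gives posterior Gamma(α+Σx, β+Σt) = Gamma(59, 18).
Posterior mean = α'/β' = 59/18.

59/18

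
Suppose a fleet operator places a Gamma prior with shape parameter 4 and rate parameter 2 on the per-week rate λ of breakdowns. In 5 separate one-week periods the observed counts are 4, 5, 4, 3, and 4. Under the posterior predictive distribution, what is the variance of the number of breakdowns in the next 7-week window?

48

Total count: 4 + 5 + 4 + 3 + 4 = 20.
Total exposure: 5 weeks.
Posterior: α' = 4 + 20 = 24, β' = 2 + 5 = 7.
The posterior predictive for a window of length T is Negative Binomial with variance T·α'·(β'+T)/β'² = 7·24·14/49 = 48.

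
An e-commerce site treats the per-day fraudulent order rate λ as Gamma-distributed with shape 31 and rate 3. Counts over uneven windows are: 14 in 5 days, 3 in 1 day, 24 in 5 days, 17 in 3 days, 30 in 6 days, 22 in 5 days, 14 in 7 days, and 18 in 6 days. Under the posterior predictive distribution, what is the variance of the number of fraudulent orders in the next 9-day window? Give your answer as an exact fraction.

77850/1681

Total count: 14 + 3 + 24 + 17 + 30 + 22 + 14 + 18 = 142.
Total exposure: 5 + 1 + 5 + 3 + 6 + 5 + 7 + 6 = 38 days.
The Gamma prior is conjugate for the Poisson rate, so λ | data ~ Gamma(31+142, 3+38) = Gamma(173, 41).
The posterior predictive for a window of length T is Negative Binomial with variance T·α'·(β'+T)/β'² = 9·173·50/1681 = 77850/1681.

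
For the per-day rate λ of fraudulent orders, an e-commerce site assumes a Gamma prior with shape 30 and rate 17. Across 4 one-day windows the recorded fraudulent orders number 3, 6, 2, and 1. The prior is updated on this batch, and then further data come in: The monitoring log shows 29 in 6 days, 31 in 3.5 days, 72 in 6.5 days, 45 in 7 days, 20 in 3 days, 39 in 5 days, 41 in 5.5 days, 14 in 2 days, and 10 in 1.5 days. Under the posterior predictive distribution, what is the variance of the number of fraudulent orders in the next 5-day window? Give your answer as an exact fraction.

113190/3721

Total count: 3 + 6 + 2 + 1 = 12.
Total exposure: 4 days.
After the first batch: Gamma(30 + 12, 17 + 4) = Gamma(42, 21).
Total count: 29 + 31 + 72 + 45 + 20 + 39 + 41 + 14 + 10 = 301.
Total exposure: 6 + 3.5 + 6.5 + 7 + 3 + 5 + 5.5 + 2 + 1.5 = 40 days.
After the second batch: Gamma(42 + 301, 21 + 40) = Gamma(343, 61).
The posterior predictive for a window of length T is Negative Binomial with variance T·α'·(β'+T)/β'² = 5·343·66/3721 = 113190/3721.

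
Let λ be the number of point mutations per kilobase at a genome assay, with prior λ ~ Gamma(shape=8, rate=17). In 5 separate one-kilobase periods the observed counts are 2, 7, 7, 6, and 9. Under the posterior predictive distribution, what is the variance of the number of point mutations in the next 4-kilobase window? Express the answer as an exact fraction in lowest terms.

1014/121

Total count: 2 + 7 + 7 + 6 + 9 = 31.
Total exposure: 5 kilobases.
The Gamma prior is conjugate for the Poisson rate, so λ | data ~ Gamma(8+31, 17+5) = Gamma(39, 22).
The posterior predictive for a window of length T is Negative Binomial with variance T·α'·(β'+T)/β'² = 4·39·26/484 = 1014/121.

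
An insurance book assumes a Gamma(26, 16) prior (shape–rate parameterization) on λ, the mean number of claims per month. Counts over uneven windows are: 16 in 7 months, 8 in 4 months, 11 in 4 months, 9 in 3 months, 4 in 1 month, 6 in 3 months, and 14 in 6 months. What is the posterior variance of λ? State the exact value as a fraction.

47/968

Total count: 16 + 8 + 11 + 9 + 4 + 6 + 14 = 68.
Total exposure: 7 + 4 + 4 + 3 + 1 + 3 + 6 = 28 months.
By Gamma–Poisson conjugacy, the posterior is Gamma(α + Σx, β + Σt) = Gamma(26 + 68, 16 + 28) = Gamma(94, 44).
Posterior variance = α'/β'² = 94/1936 = 47/968.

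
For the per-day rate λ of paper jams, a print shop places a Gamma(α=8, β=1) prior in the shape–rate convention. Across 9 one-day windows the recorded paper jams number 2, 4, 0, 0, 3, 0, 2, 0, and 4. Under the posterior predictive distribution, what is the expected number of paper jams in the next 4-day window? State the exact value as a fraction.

46/5

Total count: 2 + 4 + 0 + 0 + 3 + 0 + 2 + 0 + 4 = 15.
Total exposure: 9 days.
Conjugate update: add total count to the shape and total exposure to the rate, giving Gamma(23, 10).
Predictive mean over a 4-day window = T·E[λ|data] = 4·23/10 = 46/5.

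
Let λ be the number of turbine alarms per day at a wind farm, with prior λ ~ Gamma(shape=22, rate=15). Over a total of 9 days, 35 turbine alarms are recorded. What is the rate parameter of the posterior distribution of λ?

24

Total count 35 over total exposure 9 days.
The Gamma prior is conjugate for the Poisson rate, so λ | data ~ Gamma(22+35, 15+9) = Gamma(57, 24).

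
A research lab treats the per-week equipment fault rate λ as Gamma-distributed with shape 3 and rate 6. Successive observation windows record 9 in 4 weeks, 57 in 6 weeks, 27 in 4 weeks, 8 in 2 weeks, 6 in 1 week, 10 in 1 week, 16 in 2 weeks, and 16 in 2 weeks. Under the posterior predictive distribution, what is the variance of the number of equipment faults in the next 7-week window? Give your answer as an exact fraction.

Total count: 9 + 57 + 27 + 8 + 6 + 10 + 16 + 16 = 149.
Total exposure: 4 + 6 + 4 + 2 + 1 + 1 + 2 + 2 = 22 weeks.
Conjugate update: add total count to the shape and total exposure to the rate, giving Gamma(152, 28).
The posterior predictive for a window of length T is Negative Binomial with variance T·α'·(β'+T)/β'² = 7·152·35/784 = 95/2.

95/2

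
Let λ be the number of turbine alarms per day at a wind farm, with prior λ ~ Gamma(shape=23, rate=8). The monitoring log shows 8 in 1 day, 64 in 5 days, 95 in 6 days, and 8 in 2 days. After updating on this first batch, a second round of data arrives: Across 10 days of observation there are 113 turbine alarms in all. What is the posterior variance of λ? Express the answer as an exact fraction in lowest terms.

Total count: 8 + 64 + 95 + 8 = 175.
Total exposure: 1 + 5 + 6 + 2 = 14 days.
After the first batch: Gamma(23 + 175, 8 + 14) = Gamma(198, 22).
Total count 113 over total exposure 10 days.
After the second batch: Gamma(198 + 113, 22 + 10) = Gamma(311, 32).
Posterior variance = α'/β'² = 311/1024.

311/1024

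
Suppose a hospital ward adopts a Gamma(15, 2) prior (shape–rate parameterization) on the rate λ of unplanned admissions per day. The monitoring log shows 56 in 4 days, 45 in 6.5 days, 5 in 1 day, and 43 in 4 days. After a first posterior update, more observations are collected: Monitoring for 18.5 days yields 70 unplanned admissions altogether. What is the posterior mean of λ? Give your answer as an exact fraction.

Total count: 56 + 45 + 5 + 43 = 149.
Total exposure: 4 + 6.5 + 1 + 4 = 15.5 days.
After the first batch: Gamma(15 + 149, 2 + 15.5) = Gamma(164, 35/2).
Total count 70 over total exposure 18.5 days.
After the second batch: Gamma(164 + 70, 35/2 + 18.5) = Gamma(234, 36).
Posterior mean = α'/β' = 234/36 = 13/2.

13/2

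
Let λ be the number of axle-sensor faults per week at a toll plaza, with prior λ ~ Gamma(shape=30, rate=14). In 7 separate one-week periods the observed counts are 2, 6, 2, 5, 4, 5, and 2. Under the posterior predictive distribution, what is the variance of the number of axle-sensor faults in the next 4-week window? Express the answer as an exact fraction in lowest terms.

800/63

Total count: 2 + 6 + 2 + 5 + 4 + 5 + 2 = 26.
Total exposure: 7 weeks.
Conjugate update: add total count to the shape and total exposure to the rate, giving Gamma(56, 21).
The posterior predictive for a window of length T is Negative Binomial with variance T·α'·(β'+T)/β'² = 4·56·25/441 = 800/63.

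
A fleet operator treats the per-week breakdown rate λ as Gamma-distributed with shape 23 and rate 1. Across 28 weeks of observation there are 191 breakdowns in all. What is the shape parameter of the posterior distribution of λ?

Total count 191 over total exposure 28 weeks.
Gamma(α, β) with Poisson data over total exposure Σt gives posterior Gamma(α+Σx, β+Σt) = Gamma(214, 29).

214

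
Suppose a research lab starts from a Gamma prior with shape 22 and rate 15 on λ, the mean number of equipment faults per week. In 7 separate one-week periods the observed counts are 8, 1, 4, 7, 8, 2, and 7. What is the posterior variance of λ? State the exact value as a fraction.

59/484

Total count: 8 + 1 + 4 + 7 + 8 + 2 + 7 = 37.
Total exposure: 7 weeks.
Posterior: α' = 22 + 37 = 59, β' = 15 + 7 = 22.
Posterior variance = α'/β'² = 59/484.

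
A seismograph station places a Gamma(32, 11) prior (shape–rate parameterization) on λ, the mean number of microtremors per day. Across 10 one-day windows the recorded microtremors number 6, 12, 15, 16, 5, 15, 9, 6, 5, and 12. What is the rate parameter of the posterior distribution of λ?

Total count: 6 + 12 + 15 + 16 + 5 + 15 + 9 + 6 + 5 + 12 = 101.
Total exposure: 10 days.
By Gamma–Poisson conjugacy, the posterior is Gamma(α + Σx, β + Σt) = Gamma(32 + 101, 11 + 10) = Gamma(133, 21).

21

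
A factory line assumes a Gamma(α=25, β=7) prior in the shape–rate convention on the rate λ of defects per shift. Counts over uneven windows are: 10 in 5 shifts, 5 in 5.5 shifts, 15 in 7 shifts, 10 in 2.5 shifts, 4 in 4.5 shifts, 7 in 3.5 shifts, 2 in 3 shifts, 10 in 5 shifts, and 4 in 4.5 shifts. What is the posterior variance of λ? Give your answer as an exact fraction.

368/9025

Total count: 10 + 5 + 15 + 10 + 4 + 7 + 2 + 10 + 4 = 67.
Total exposure: 5 + 5.5 + 7 + 2.5 + 4.5 + 3.5 + 3 + 5 + 4.5 = 40.5 shifts.
The Gamma prior is conjugate for the Poisson rate, so λ | data ~ Gamma(25+67, 7+40.5) = Gamma(92, 95/2).
Posterior variance = α'/β'² = 92/(9025/4) = 368/9025.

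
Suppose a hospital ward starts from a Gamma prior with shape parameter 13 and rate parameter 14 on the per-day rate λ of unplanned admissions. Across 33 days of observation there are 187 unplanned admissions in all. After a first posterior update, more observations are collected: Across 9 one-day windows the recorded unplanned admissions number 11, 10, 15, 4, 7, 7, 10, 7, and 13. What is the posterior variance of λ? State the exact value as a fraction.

71/784

Total count 187 over total exposure 33 days.
After the first batch: Gamma(13 + 187, 14 + 33) = Gamma(200, 47).
Total count: 11 + 10 + 15 + 4 + 7 + 7 + 10 + 7 + 13 = 84.
Total exposure: 9 days.
After the second batch: Gamma(200 + 84, 47 + 9) = Gamma(284, 56).
Posterior variance = α'/β'² = 284/3136 = 71/784.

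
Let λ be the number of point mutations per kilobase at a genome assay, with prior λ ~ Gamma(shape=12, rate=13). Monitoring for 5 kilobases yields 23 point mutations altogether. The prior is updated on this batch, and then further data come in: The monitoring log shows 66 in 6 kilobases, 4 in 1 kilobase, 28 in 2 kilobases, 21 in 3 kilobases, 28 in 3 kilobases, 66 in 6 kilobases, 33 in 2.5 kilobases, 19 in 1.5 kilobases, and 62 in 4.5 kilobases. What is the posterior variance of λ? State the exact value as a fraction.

1448/9025

Total count 23 over total exposure 5 kilobases.
After the first batch: Gamma(12 + 23, 13 + 5) = Gamma(35, 18).
Total count: 66 + 4 + 28 + 21 + 28 + 66 + 33 + 19 + 62 = 327.
Total exposure: 6 + 1 + 2 + 3 + 3 + 6 + 2.5 + 1.5 + 4.5 = 29.5 kilobases.
After the second batch: Gamma(35 + 327, 18 + 29.5) = Gamma(362, 95/2).
Posterior variance = α'/β'² = 362/(9025/4) = 1448/9025.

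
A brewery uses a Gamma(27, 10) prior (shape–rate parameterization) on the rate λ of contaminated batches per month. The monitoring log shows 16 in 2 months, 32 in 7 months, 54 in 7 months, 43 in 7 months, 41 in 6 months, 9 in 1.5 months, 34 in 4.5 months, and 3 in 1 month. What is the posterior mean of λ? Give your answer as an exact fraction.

259/46

Total count: 16 + 32 + 54 + 43 + 41 + 9 + 34 + 3 = 232.
Total exposure: 2 + 7 + 7 + 7 + 6 + 1.5 + 4.5 + 1 = 36 months.
By Gamma–Poisson conjugacy, the posterior is Gamma(α + Σx, β + Σt) = Gamma(27 + 232, 10 + 36) = Gamma(259, 46).
Posterior mean = α'/β' = 259/46.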